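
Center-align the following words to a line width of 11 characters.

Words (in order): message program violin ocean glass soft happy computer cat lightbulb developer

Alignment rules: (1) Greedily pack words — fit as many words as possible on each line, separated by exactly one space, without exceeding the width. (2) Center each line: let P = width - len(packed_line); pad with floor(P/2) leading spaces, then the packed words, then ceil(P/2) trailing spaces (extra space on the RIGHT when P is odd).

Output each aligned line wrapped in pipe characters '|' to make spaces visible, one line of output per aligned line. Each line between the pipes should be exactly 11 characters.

Answer: |  message  |
|  program  |
|  violin   |
|ocean glass|
|soft happy |
| computer  |
|    cat    |
| lightbulb |
| developer |

Derivation:
Line 1: ['message'] (min_width=7, slack=4)
Line 2: ['program'] (min_width=7, slack=4)
Line 3: ['violin'] (min_width=6, slack=5)
Line 4: ['ocean', 'glass'] (min_width=11, slack=0)
Line 5: ['soft', 'happy'] (min_width=10, slack=1)
Line 6: ['computer'] (min_width=8, slack=3)
Line 7: ['cat'] (min_width=3, slack=8)
Line 8: ['lightbulb'] (min_width=9, slack=2)
Line 9: ['developer'] (min_width=9, slack=2)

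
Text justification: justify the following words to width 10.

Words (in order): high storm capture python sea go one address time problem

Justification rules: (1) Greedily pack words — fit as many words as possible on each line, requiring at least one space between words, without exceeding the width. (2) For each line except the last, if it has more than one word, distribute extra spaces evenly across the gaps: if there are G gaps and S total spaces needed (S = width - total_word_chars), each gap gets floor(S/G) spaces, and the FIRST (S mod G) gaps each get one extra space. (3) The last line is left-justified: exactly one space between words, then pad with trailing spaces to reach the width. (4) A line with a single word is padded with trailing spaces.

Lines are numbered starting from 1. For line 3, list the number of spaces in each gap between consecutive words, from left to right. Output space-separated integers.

Line 1: ['high', 'storm'] (min_width=10, slack=0)
Line 2: ['capture'] (min_width=7, slack=3)
Line 3: ['python', 'sea'] (min_width=10, slack=0)
Line 4: ['go', 'one'] (min_width=6, slack=4)
Line 5: ['address'] (min_width=7, slack=3)
Line 6: ['time'] (min_width=4, slack=6)
Line 7: ['problem'] (min_width=7, slack=3)

Answer: 1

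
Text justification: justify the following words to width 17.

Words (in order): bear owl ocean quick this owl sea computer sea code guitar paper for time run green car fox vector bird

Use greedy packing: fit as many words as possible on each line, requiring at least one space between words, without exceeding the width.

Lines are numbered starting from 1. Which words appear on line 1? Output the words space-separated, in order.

Answer: bear owl ocean

Derivation:
Line 1: ['bear', 'owl', 'ocean'] (min_width=14, slack=3)
Line 2: ['quick', 'this', 'owl'] (min_width=14, slack=3)
Line 3: ['sea', 'computer', 'sea'] (min_width=16, slack=1)
Line 4: ['code', 'guitar', 'paper'] (min_width=17, slack=0)
Line 5: ['for', 'time', 'run'] (min_width=12, slack=5)
Line 6: ['green', 'car', 'fox'] (min_width=13, slack=4)
Line 7: ['vector', 'bird'] (min_width=11, slack=6)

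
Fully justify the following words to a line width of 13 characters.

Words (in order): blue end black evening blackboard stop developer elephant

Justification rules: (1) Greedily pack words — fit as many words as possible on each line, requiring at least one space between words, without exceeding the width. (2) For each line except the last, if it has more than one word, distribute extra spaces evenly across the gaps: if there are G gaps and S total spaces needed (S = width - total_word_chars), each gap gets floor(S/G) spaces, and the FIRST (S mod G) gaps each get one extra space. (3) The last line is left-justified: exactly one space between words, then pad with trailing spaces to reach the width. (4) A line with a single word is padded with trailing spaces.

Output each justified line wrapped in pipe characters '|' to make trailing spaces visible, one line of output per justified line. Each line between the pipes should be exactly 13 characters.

Line 1: ['blue', 'end'] (min_width=8, slack=5)
Line 2: ['black', 'evening'] (min_width=13, slack=0)
Line 3: ['blackboard'] (min_width=10, slack=3)
Line 4: ['stop'] (min_width=4, slack=9)
Line 5: ['developer'] (min_width=9, slack=4)
Line 6: ['elephant'] (min_width=8, slack=5)

Answer: |blue      end|
|black evening|
|blackboard   |
|stop         |
|developer    |
|elephant     |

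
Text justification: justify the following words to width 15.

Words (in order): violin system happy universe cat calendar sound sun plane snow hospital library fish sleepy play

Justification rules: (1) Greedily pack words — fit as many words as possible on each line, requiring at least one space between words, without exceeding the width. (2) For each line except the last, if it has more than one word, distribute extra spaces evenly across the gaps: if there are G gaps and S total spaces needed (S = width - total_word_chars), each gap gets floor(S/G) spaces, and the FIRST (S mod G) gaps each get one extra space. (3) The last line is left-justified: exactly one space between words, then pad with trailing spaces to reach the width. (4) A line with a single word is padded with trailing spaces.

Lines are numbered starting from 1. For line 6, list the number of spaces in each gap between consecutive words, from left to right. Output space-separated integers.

Answer: 4

Derivation:
Line 1: ['violin', 'system'] (min_width=13, slack=2)
Line 2: ['happy', 'universe'] (min_width=14, slack=1)
Line 3: ['cat', 'calendar'] (min_width=12, slack=3)
Line 4: ['sound', 'sun', 'plane'] (min_width=15, slack=0)
Line 5: ['snow', 'hospital'] (min_width=13, slack=2)
Line 6: ['library', 'fish'] (min_width=12, slack=3)
Line 7: ['sleepy', 'play'] (min_width=11, slack=4)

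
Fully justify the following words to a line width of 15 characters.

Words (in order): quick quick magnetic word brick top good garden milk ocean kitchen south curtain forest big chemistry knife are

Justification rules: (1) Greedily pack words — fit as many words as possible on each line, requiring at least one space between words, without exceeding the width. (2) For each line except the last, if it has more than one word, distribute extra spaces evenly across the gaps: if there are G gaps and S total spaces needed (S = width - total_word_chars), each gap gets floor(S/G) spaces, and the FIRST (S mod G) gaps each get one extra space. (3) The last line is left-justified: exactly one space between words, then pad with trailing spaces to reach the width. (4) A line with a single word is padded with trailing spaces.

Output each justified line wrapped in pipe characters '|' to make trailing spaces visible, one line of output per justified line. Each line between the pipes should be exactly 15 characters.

Answer: |quick     quick|
|magnetic   word|
|brick  top good|
|garden     milk|
|ocean   kitchen|
|south   curtain|
|forest      big|
|chemistry knife|
|are            |

Derivation:
Line 1: ['quick', 'quick'] (min_width=11, slack=4)
Line 2: ['magnetic', 'word'] (min_width=13, slack=2)
Line 3: ['brick', 'top', 'good'] (min_width=14, slack=1)
Line 4: ['garden', 'milk'] (min_width=11, slack=4)
Line 5: ['ocean', 'kitchen'] (min_width=13, slack=2)
Line 6: ['south', 'curtain'] (min_width=13, slack=2)
Line 7: ['forest', 'big'] (min_width=10, slack=5)
Line 8: ['chemistry', 'knife'] (min_width=15, slack=0)
Line 9: ['are'] (min_width=3, slack=12)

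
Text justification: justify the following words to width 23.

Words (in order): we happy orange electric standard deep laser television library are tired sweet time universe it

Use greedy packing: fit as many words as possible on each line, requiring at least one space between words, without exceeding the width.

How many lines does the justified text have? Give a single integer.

Line 1: ['we', 'happy', 'orange'] (min_width=15, slack=8)
Line 2: ['electric', 'standard', 'deep'] (min_width=22, slack=1)
Line 3: ['laser', 'television'] (min_width=16, slack=7)
Line 4: ['library', 'are', 'tired', 'sweet'] (min_width=23, slack=0)
Line 5: ['time', 'universe', 'it'] (min_width=16, slack=7)
Total lines: 5

Answer: 5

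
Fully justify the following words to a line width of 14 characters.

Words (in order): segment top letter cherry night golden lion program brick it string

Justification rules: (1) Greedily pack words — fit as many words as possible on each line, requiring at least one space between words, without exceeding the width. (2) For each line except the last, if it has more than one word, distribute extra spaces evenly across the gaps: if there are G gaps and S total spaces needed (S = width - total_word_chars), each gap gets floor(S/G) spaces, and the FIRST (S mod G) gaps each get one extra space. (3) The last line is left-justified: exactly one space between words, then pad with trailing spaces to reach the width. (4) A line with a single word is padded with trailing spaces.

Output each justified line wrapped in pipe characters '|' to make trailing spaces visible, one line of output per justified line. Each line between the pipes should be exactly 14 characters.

Answer: |segment    top|
|letter  cherry|
|night   golden|
|lion   program|
|brick       it|
|string        |

Derivation:
Line 1: ['segment', 'top'] (min_width=11, slack=3)
Line 2: ['letter', 'cherry'] (min_width=13, slack=1)
Line 3: ['night', 'golden'] (min_width=12, slack=2)
Line 4: ['lion', 'program'] (min_width=12, slack=2)
Line 5: ['brick', 'it'] (min_width=8, slack=6)
Line 6: ['string'] (min_width=6, slack=8)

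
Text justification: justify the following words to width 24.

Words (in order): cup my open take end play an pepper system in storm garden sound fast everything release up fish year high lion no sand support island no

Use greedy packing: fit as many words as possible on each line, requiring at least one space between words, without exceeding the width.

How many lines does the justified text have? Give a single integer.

Answer: 6

Derivation:
Line 1: ['cup', 'my', 'open', 'take', 'end'] (min_width=20, slack=4)
Line 2: ['play', 'an', 'pepper', 'system', 'in'] (min_width=24, slack=0)
Line 3: ['storm', 'garden', 'sound', 'fast'] (min_width=23, slack=1)
Line 4: ['everything', 'release', 'up'] (min_width=21, slack=3)
Line 5: ['fish', 'year', 'high', 'lion', 'no'] (min_width=22, slack=2)
Line 6: ['sand', 'support', 'island', 'no'] (min_width=22, slack=2)
Total lines: 6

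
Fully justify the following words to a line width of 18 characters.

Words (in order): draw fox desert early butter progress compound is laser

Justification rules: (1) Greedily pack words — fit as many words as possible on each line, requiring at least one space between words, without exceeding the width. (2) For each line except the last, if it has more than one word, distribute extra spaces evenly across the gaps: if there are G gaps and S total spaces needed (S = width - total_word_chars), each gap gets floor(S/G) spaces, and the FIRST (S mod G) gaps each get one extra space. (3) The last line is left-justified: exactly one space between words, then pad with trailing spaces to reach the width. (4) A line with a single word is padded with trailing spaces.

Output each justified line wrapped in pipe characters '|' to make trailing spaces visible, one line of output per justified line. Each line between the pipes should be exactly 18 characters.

Line 1: ['draw', 'fox', 'desert'] (min_width=15, slack=3)
Line 2: ['early', 'butter'] (min_width=12, slack=6)
Line 3: ['progress', 'compound'] (min_width=17, slack=1)
Line 4: ['is', 'laser'] (min_width=8, slack=10)

Answer: |draw   fox  desert|
|early       butter|
|progress  compound|
|is laser          |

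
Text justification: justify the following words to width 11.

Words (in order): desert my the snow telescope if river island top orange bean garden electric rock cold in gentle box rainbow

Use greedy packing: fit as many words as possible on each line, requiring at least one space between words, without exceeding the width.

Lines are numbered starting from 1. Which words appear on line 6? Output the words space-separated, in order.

Line 1: ['desert', 'my'] (min_width=9, slack=2)
Line 2: ['the', 'snow'] (min_width=8, slack=3)
Line 3: ['telescope'] (min_width=9, slack=2)
Line 4: ['if', 'river'] (min_width=8, slack=3)
Line 5: ['island', 'top'] (min_width=10, slack=1)
Line 6: ['orange', 'bean'] (min_width=11, slack=0)
Line 7: ['garden'] (min_width=6, slack=5)
Line 8: ['electric'] (min_width=8, slack=3)
Line 9: ['rock', 'cold'] (min_width=9, slack=2)
Line 10: ['in', 'gentle'] (min_width=9, slack=2)
Line 11: ['box', 'rainbow'] (min_width=11, slack=0)

Answer: orange bean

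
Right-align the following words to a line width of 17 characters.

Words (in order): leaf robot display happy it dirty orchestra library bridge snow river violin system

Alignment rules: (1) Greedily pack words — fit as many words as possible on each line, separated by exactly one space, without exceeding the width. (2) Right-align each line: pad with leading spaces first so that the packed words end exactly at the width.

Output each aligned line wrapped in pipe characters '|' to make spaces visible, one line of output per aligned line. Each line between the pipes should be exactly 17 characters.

Answer: |       leaf robot|
| display happy it|
|  dirty orchestra|
|   library bridge|
|snow river violin|
|           system|

Derivation:
Line 1: ['leaf', 'robot'] (min_width=10, slack=7)
Line 2: ['display', 'happy', 'it'] (min_width=16, slack=1)
Line 3: ['dirty', 'orchestra'] (min_width=15, slack=2)
Line 4: ['library', 'bridge'] (min_width=14, slack=3)
Line 5: ['snow', 'river', 'violin'] (min_width=17, slack=0)
Line 6: ['system'] (min_width=6, slack=11)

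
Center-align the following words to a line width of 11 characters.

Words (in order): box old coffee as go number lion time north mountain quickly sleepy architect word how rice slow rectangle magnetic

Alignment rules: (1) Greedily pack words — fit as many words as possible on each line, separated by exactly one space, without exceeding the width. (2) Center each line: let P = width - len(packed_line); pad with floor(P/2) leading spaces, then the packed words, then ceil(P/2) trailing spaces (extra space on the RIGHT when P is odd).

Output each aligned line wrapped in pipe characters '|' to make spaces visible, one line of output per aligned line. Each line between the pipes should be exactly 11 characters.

Answer: |  box old  |
| coffee as |
| go number |
| lion time |
|   north   |
| mountain  |
|  quickly  |
|  sleepy   |
| architect |
| word how  |
| rice slow |
| rectangle |
| magnetic  |

Derivation:
Line 1: ['box', 'old'] (min_width=7, slack=4)
Line 2: ['coffee', 'as'] (min_width=9, slack=2)
Line 3: ['go', 'number'] (min_width=9, slack=2)
Line 4: ['lion', 'time'] (min_width=9, slack=2)
Line 5: ['north'] (min_width=5, slack=6)
Line 6: ['mountain'] (min_width=8, slack=3)
Line 7: ['quickly'] (min_width=7, slack=4)
Line 8: ['sleepy'] (min_width=6, slack=5)
Line 9: ['architect'] (min_width=9, slack=2)
Line 10: ['word', 'how'] (min_width=8, slack=3)
Line 11: ['rice', 'slow'] (min_width=9, slack=2)
Line 12: ['rectangle'] (min_width=9, slack=2)
Line 13: ['magnetic'] (min_width=8, slack=3)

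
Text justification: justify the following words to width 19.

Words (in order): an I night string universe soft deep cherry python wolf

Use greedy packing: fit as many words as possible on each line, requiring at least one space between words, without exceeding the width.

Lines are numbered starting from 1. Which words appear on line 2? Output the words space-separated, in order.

Line 1: ['an', 'I', 'night', 'string'] (min_width=17, slack=2)
Line 2: ['universe', 'soft', 'deep'] (min_width=18, slack=1)
Line 3: ['cherry', 'python', 'wolf'] (min_width=18, slack=1)

Answer: universe soft deep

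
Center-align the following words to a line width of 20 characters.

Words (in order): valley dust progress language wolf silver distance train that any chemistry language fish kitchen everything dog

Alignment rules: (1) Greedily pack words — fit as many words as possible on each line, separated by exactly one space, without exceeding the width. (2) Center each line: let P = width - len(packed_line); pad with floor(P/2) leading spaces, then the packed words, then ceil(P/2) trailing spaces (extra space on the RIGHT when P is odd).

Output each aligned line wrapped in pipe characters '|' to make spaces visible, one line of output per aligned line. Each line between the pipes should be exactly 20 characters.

Line 1: ['valley', 'dust', 'progress'] (min_width=20, slack=0)
Line 2: ['language', 'wolf', 'silver'] (min_width=20, slack=0)
Line 3: ['distance', 'train', 'that'] (min_width=19, slack=1)
Line 4: ['any', 'chemistry'] (min_width=13, slack=7)
Line 5: ['language', 'fish'] (min_width=13, slack=7)
Line 6: ['kitchen', 'everything'] (min_width=18, slack=2)
Line 7: ['dog'] (min_width=3, slack=17)

Answer: |valley dust progress|
|language wolf silver|
|distance train that |
|   any chemistry    |
|   language fish    |
| kitchen everything |
|        dog         |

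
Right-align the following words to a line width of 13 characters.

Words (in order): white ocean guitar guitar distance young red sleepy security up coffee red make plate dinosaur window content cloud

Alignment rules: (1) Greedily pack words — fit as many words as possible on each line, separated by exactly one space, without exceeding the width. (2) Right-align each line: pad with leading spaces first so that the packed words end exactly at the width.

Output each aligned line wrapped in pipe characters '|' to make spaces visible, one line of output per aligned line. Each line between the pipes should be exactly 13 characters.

Line 1: ['white', 'ocean'] (min_width=11, slack=2)
Line 2: ['guitar', 'guitar'] (min_width=13, slack=0)
Line 3: ['distance'] (min_width=8, slack=5)
Line 4: ['young', 'red'] (min_width=9, slack=4)
Line 5: ['sleepy'] (min_width=6, slack=7)
Line 6: ['security', 'up'] (min_width=11, slack=2)
Line 7: ['coffee', 'red'] (min_width=10, slack=3)
Line 8: ['make', 'plate'] (min_width=10, slack=3)
Line 9: ['dinosaur'] (min_width=8, slack=5)
Line 10: ['window'] (min_width=6, slack=7)
Line 11: ['content', 'cloud'] (min_width=13, slack=0)

Answer: |  white ocean|
|guitar guitar|
|     distance|
|    young red|
|       sleepy|
|  security up|
|   coffee red|
|   make plate|
|     dinosaur|
|       window|
|content cloud|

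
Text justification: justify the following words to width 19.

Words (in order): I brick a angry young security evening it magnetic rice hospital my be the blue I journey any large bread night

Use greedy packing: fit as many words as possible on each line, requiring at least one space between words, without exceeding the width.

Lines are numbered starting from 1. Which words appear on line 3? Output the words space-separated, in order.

Answer: evening it magnetic

Derivation:
Line 1: ['I', 'brick', 'a', 'angry'] (min_width=15, slack=4)
Line 2: ['young', 'security'] (min_width=14, slack=5)
Line 3: ['evening', 'it', 'magnetic'] (min_width=19, slack=0)
Line 4: ['rice', 'hospital', 'my', 'be'] (min_width=19, slack=0)
Line 5: ['the', 'blue', 'I', 'journey'] (min_width=18, slack=1)
Line 6: ['any', 'large', 'bread'] (min_width=15, slack=4)
Line 7: ['night'] (min_width=5, slack=14)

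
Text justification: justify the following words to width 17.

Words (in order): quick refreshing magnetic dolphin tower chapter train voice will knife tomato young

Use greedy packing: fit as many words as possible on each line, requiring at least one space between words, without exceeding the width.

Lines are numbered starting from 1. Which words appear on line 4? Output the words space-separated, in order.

Line 1: ['quick', 'refreshing'] (min_width=16, slack=1)
Line 2: ['magnetic', 'dolphin'] (min_width=16, slack=1)
Line 3: ['tower', 'chapter'] (min_width=13, slack=4)
Line 4: ['train', 'voice', 'will'] (min_width=16, slack=1)
Line 5: ['knife', 'tomato'] (min_width=12, slack=5)
Line 6: ['young'] (min_width=5, slack=12)

Answer: train voice will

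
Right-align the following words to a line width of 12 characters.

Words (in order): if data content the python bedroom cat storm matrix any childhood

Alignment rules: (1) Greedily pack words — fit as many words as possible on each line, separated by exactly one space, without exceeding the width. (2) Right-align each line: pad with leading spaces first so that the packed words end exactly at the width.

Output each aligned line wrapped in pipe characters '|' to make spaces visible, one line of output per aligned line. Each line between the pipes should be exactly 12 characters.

Line 1: ['if', 'data'] (min_width=7, slack=5)
Line 2: ['content', 'the'] (min_width=11, slack=1)
Line 3: ['python'] (min_width=6, slack=6)
Line 4: ['bedroom', 'cat'] (min_width=11, slack=1)
Line 5: ['storm', 'matrix'] (min_width=12, slack=0)
Line 6: ['any'] (min_width=3, slack=9)
Line 7: ['childhood'] (min_width=9, slack=3)

Answer: |     if data|
| content the|
|      python|
| bedroom cat|
|storm matrix|
|         any|
|   childhood|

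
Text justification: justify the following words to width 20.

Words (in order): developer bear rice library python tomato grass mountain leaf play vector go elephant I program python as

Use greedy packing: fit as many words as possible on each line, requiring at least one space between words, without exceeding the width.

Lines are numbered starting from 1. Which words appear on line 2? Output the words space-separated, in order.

Answer: library python

Derivation:
Line 1: ['developer', 'bear', 'rice'] (min_width=19, slack=1)
Line 2: ['library', 'python'] (min_width=14, slack=6)
Line 3: ['tomato', 'grass'] (min_width=12, slack=8)
Line 4: ['mountain', 'leaf', 'play'] (min_width=18, slack=2)
Line 5: ['vector', 'go', 'elephant', 'I'] (min_width=20, slack=0)
Line 6: ['program', 'python', 'as'] (min_width=17, slack=3)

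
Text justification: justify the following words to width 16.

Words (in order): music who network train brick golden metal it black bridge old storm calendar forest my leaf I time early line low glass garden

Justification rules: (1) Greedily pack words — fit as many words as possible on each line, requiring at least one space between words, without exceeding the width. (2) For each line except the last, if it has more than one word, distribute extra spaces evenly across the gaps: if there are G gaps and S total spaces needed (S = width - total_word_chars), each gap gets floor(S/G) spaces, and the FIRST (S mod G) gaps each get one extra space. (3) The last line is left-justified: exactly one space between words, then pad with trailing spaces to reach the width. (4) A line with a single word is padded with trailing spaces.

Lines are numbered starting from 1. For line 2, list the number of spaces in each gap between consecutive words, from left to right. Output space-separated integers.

Line 1: ['music', 'who'] (min_width=9, slack=7)
Line 2: ['network', 'train'] (min_width=13, slack=3)
Line 3: ['brick', 'golden'] (min_width=12, slack=4)
Line 4: ['metal', 'it', 'black'] (min_width=14, slack=2)
Line 5: ['bridge', 'old', 'storm'] (min_width=16, slack=0)
Line 6: ['calendar', 'forest'] (min_width=15, slack=1)
Line 7: ['my', 'leaf', 'I', 'time'] (min_width=14, slack=2)
Line 8: ['early', 'line', 'low'] (min_width=14, slack=2)
Line 9: ['glass', 'garden'] (min_width=12, slack=4)

Answer: 4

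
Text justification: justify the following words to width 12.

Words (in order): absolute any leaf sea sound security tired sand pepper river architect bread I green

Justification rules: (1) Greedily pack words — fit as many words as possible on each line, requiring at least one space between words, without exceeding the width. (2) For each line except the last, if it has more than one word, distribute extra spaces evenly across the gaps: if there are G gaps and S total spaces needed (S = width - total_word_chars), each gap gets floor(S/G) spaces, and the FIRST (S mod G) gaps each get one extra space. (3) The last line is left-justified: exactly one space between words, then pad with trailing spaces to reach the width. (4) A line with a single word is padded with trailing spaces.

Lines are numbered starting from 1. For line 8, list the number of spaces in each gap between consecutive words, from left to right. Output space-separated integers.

Answer: 6

Derivation:
Line 1: ['absolute', 'any'] (min_width=12, slack=0)
Line 2: ['leaf', 'sea'] (min_width=8, slack=4)
Line 3: ['sound'] (min_width=5, slack=7)
Line 4: ['security'] (min_width=8, slack=4)
Line 5: ['tired', 'sand'] (min_width=10, slack=2)
Line 6: ['pepper', 'river'] (min_width=12, slack=0)
Line 7: ['architect'] (min_width=9, slack=3)
Line 8: ['bread', 'I'] (min_width=7, slack=5)
Line 9: ['green'] (min_width=5, slack=7)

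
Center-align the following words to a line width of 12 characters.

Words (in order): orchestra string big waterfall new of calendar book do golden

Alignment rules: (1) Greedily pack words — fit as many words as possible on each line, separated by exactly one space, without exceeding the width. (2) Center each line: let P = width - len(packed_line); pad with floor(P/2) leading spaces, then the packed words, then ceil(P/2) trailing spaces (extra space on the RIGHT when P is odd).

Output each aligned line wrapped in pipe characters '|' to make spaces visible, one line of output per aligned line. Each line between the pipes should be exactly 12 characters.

Line 1: ['orchestra'] (min_width=9, slack=3)
Line 2: ['string', 'big'] (min_width=10, slack=2)
Line 3: ['waterfall'] (min_width=9, slack=3)
Line 4: ['new', 'of'] (min_width=6, slack=6)
Line 5: ['calendar'] (min_width=8, slack=4)
Line 6: ['book', 'do'] (min_width=7, slack=5)
Line 7: ['golden'] (min_width=6, slack=6)

Answer: | orchestra  |
| string big |
| waterfall  |
|   new of   |
|  calendar  |
|  book do   |
|   golden   |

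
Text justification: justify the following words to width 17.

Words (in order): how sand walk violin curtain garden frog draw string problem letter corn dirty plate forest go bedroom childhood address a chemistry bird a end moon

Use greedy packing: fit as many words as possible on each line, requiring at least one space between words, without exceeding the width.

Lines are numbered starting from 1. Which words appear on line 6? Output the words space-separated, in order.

Answer: plate forest go

Derivation:
Line 1: ['how', 'sand', 'walk'] (min_width=13, slack=4)
Line 2: ['violin', 'curtain'] (min_width=14, slack=3)
Line 3: ['garden', 'frog', 'draw'] (min_width=16, slack=1)
Line 4: ['string', 'problem'] (min_width=14, slack=3)
Line 5: ['letter', 'corn', 'dirty'] (min_width=17, slack=0)
Line 6: ['plate', 'forest', 'go'] (min_width=15, slack=2)
Line 7: ['bedroom', 'childhood'] (min_width=17, slack=0)
Line 8: ['address', 'a'] (min_width=9, slack=8)
Line 9: ['chemistry', 'bird', 'a'] (min_width=16, slack=1)
Line 10: ['end', 'moon'] (min_width=8, slack=9)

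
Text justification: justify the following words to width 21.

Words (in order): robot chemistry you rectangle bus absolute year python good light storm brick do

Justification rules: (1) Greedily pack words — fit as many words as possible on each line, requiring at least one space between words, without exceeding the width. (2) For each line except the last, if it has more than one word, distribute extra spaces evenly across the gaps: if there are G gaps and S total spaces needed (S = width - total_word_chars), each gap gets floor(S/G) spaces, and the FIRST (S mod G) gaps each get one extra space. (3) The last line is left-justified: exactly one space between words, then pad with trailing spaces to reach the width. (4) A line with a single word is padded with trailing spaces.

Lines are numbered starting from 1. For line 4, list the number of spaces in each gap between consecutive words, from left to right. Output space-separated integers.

Line 1: ['robot', 'chemistry', 'you'] (min_width=19, slack=2)
Line 2: ['rectangle', 'bus'] (min_width=13, slack=8)
Line 3: ['absolute', 'year', 'python'] (min_width=20, slack=1)
Line 4: ['good', 'light', 'storm'] (min_width=16, slack=5)
Line 5: ['brick', 'do'] (min_width=8, slack=13)

Answer: 4 3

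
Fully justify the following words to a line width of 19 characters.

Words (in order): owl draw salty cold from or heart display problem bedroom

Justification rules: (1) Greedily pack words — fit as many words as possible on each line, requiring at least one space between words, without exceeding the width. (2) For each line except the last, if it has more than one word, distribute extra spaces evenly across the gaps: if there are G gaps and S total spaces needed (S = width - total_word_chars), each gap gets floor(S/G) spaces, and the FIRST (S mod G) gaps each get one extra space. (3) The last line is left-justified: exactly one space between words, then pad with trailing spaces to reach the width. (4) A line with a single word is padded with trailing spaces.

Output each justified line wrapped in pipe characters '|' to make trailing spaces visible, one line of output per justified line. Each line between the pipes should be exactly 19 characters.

Answer: |owl draw salty cold|
|from    or    heart|
|display     problem|
|bedroom            |

Derivation:
Line 1: ['owl', 'draw', 'salty', 'cold'] (min_width=19, slack=0)
Line 2: ['from', 'or', 'heart'] (min_width=13, slack=6)
Line 3: ['display', 'problem'] (min_width=15, slack=4)
Line 4: ['bedroom'] (min_width=7, slack=12)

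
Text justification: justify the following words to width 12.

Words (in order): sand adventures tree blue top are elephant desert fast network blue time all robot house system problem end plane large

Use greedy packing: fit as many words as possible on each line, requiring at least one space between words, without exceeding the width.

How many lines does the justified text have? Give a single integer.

Line 1: ['sand'] (min_width=4, slack=8)
Line 2: ['adventures'] (min_width=10, slack=2)
Line 3: ['tree', 'blue'] (min_width=9, slack=3)
Line 4: ['top', 'are'] (min_width=7, slack=5)
Line 5: ['elephant'] (min_width=8, slack=4)
Line 6: ['desert', 'fast'] (min_width=11, slack=1)
Line 7: ['network', 'blue'] (min_width=12, slack=0)
Line 8: ['time', 'all'] (min_width=8, slack=4)
Line 9: ['robot', 'house'] (min_width=11, slack=1)
Line 10: ['system'] (min_width=6, slack=6)
Line 11: ['problem', 'end'] (min_width=11, slack=1)
Line 12: ['plane', 'large'] (min_width=11, slack=1)
Total lines: 12

Answer: 12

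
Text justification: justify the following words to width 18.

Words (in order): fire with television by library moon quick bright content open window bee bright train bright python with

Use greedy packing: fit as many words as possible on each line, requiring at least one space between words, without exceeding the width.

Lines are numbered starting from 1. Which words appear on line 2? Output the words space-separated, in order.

Answer: television by

Derivation:
Line 1: ['fire', 'with'] (min_width=9, slack=9)
Line 2: ['television', 'by'] (min_width=13, slack=5)
Line 3: ['library', 'moon', 'quick'] (min_width=18, slack=0)
Line 4: ['bright', 'content'] (min_width=14, slack=4)
Line 5: ['open', 'window', 'bee'] (min_width=15, slack=3)
Line 6: ['bright', 'train'] (min_width=12, slack=6)
Line 7: ['bright', 'python', 'with'] (min_width=18, slack=0)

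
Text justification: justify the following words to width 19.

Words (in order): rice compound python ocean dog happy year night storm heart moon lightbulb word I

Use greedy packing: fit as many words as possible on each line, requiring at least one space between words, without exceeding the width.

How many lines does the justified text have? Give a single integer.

Answer: 5

Derivation:
Line 1: ['rice', 'compound'] (min_width=13, slack=6)
Line 2: ['python', 'ocean', 'dog'] (min_width=16, slack=3)
Line 3: ['happy', 'year', 'night'] (min_width=16, slack=3)
Line 4: ['storm', 'heart', 'moon'] (min_width=16, slack=3)
Line 5: ['lightbulb', 'word', 'I'] (min_width=16, slack=3)
Total lines: 5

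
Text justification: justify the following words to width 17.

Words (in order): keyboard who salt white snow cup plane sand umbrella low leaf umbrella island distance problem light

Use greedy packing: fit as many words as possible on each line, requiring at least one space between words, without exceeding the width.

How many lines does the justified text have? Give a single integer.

Answer: 7

Derivation:
Line 1: ['keyboard', 'who', 'salt'] (min_width=17, slack=0)
Line 2: ['white', 'snow', 'cup'] (min_width=14, slack=3)
Line 3: ['plane', 'sand'] (min_width=10, slack=7)
Line 4: ['umbrella', 'low', 'leaf'] (min_width=17, slack=0)
Line 5: ['umbrella', 'island'] (min_width=15, slack=2)
Line 6: ['distance', 'problem'] (min_width=16, slack=1)
Line 7: ['light'] (min_width=5, slack=12)
Total lines: 7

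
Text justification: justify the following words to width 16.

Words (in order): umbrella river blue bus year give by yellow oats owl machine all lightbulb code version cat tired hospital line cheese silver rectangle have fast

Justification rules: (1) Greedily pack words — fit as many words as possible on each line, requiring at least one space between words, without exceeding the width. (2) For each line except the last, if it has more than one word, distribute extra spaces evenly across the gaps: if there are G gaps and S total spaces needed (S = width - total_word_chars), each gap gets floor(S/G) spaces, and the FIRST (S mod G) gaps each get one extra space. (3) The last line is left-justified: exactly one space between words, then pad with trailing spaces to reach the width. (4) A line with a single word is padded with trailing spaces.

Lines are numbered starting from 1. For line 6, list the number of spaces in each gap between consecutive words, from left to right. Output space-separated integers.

Answer: 1 1

Derivation:
Line 1: ['umbrella', 'river'] (min_width=14, slack=2)
Line 2: ['blue', 'bus', 'year'] (min_width=13, slack=3)
Line 3: ['give', 'by', 'yellow'] (min_width=14, slack=2)
Line 4: ['oats', 'owl', 'machine'] (min_width=16, slack=0)
Line 5: ['all', 'lightbulb'] (min_width=13, slack=3)
Line 6: ['code', 'version', 'cat'] (min_width=16, slack=0)
Line 7: ['tired', 'hospital'] (min_width=14, slack=2)
Line 8: ['line', 'cheese'] (min_width=11, slack=5)
Line 9: ['silver', 'rectangle'] (min_width=16, slack=0)
Line 10: ['have', 'fast'] (min_width=9, slack=7)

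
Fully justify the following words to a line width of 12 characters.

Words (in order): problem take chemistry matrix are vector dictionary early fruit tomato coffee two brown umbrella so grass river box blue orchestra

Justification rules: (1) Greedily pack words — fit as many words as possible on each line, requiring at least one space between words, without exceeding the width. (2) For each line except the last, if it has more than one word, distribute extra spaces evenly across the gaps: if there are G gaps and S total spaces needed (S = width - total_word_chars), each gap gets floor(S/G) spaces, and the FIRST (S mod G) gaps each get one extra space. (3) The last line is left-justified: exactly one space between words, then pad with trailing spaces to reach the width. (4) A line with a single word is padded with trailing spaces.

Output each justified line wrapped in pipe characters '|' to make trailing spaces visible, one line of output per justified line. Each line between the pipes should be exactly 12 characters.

Answer: |problem take|
|chemistry   |
|matrix   are|
|vector      |
|dictionary  |
|early  fruit|
|tomato      |
|coffee   two|
|brown       |
|umbrella  so|
|grass  river|
|box     blue|
|orchestra   |

Derivation:
Line 1: ['problem', 'take'] (min_width=12, slack=0)
Line 2: ['chemistry'] (min_width=9, slack=3)
Line 3: ['matrix', 'are'] (min_width=10, slack=2)
Line 4: ['vector'] (min_width=6, slack=6)
Line 5: ['dictionary'] (min_width=10, slack=2)
Line 6: ['early', 'fruit'] (min_width=11, slack=1)
Line 7: ['tomato'] (min_width=6, slack=6)
Line 8: ['coffee', 'two'] (min_width=10, slack=2)
Line 9: ['brown'] (min_width=5, slack=7)
Line 10: ['umbrella', 'so'] (min_width=11, slack=1)
Line 11: ['grass', 'river'] (min_width=11, slack=1)
Line 12: ['box', 'blue'] (min_width=8, slack=4)
Line 13: ['orchestra'] (min_width=9, slack=3)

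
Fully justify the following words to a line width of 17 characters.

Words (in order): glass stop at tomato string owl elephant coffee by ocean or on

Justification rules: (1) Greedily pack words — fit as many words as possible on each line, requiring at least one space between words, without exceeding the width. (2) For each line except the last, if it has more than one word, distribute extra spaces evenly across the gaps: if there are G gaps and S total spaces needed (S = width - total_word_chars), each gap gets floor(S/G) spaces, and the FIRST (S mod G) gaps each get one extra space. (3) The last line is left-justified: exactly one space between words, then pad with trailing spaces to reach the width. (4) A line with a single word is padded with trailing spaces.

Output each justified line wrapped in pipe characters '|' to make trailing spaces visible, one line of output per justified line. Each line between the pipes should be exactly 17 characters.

Line 1: ['glass', 'stop', 'at'] (min_width=13, slack=4)
Line 2: ['tomato', 'string', 'owl'] (min_width=17, slack=0)
Line 3: ['elephant', 'coffee'] (min_width=15, slack=2)
Line 4: ['by', 'ocean', 'or', 'on'] (min_width=14, slack=3)

Answer: |glass   stop   at|
|tomato string owl|
|elephant   coffee|
|by ocean or on   |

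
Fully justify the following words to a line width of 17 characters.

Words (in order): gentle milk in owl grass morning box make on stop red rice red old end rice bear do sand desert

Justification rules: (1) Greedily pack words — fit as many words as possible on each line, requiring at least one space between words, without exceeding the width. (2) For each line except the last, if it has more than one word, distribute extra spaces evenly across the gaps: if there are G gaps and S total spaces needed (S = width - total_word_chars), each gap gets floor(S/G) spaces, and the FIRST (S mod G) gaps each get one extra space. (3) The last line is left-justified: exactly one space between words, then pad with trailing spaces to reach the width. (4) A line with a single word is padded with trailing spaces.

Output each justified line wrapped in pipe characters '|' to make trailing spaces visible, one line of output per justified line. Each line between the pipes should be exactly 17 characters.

Answer: |gentle   milk  in|
|owl grass morning|
|box  make on stop|
|red  rice red old|
|end  rice bear do|
|sand desert      |

Derivation:
Line 1: ['gentle', 'milk', 'in'] (min_width=14, slack=3)
Line 2: ['owl', 'grass', 'morning'] (min_width=17, slack=0)
Line 3: ['box', 'make', 'on', 'stop'] (min_width=16, slack=1)
Line 4: ['red', 'rice', 'red', 'old'] (min_width=16, slack=1)
Line 5: ['end', 'rice', 'bear', 'do'] (min_width=16, slack=1)
Line 6: ['sand', 'desert'] (min_width=11, slack=6)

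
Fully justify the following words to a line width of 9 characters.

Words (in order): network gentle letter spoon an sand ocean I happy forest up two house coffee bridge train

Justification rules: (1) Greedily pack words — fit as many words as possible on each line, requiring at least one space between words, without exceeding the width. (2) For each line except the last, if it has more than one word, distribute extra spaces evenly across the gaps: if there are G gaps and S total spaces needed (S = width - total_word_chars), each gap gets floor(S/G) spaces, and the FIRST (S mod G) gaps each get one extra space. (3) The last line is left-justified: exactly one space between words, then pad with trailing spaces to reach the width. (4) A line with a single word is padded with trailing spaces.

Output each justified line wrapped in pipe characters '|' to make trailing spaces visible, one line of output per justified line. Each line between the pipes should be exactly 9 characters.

Line 1: ['network'] (min_width=7, slack=2)
Line 2: ['gentle'] (min_width=6, slack=3)
Line 3: ['letter'] (min_width=6, slack=3)
Line 4: ['spoon', 'an'] (min_width=8, slack=1)
Line 5: ['sand'] (min_width=4, slack=5)
Line 6: ['ocean', 'I'] (min_width=7, slack=2)
Line 7: ['happy'] (min_width=5, slack=4)
Line 8: ['forest', 'up'] (min_width=9, slack=0)
Line 9: ['two', 'house'] (min_width=9, slack=0)
Line 10: ['coffee'] (min_width=6, slack=3)
Line 11: ['bridge'] (min_width=6, slack=3)
Line 12: ['train'] (min_width=5, slack=4)

Answer: |network  |
|gentle   |
|letter   |
|spoon  an|
|sand     |
|ocean   I|
|happy    |
|forest up|
|two house|
|coffee   |
|bridge   |
|train    |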